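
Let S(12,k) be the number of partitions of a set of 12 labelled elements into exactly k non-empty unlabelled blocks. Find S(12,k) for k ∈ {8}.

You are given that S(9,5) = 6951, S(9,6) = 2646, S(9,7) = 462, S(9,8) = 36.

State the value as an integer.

i=10: T(10,6)=6951+6·2646=22827 | T(10,7)=2646+7·462=5880 | T(10,8)=462+8·36=750
i=11: T(11,7)=22827+7·5880=63987 | T(11,8)=5880+8·750=11880
i=12: T(12,8)=63987+8·11880=159027
Read S(12,8) = 159027.

159027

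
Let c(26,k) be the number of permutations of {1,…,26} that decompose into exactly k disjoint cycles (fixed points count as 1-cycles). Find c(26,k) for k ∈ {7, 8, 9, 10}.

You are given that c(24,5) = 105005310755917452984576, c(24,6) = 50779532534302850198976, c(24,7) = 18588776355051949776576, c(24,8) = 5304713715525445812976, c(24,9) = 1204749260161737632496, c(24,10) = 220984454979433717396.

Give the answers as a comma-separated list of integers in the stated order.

[25] T[25,6]:24*50779532534302850198976+105005310755917452984576=1323714091579185857760000 · T[25,7]:24*18588776355051949776576+50779532534302850198976=496910165055549644836800 · T[25,8]:24*5304713715525445812976+18588776355051949776576=145901905527662649288000 · T[25,9]:24*1204749260161737632496+5304713715525445812976=34218695959407148992880 · T[25,10]:24*220984454979433717396+1204749260161737632496=6508376179668146850000
[26] T[26,7]:25*496910165055549644836800+1323714091579185857760000=13746468217967926978680000 · T[26,8]:25*145901905527662649288000+496910165055549644836800=4144457803247115877036800 · T[26,9]:25*34218695959407148992880+145901905527662649288000=1001369304512841374110000 · T[26,10]:25*6508376179668146850000+34218695959407148992880=196928100451110820242880
Read c(26,7) = 13746468217967926978680000, c(26,8) = 4144457803247115877036800, c(26,9) = 1001369304512841374110000, c(26,10) = 196928100451110820242880.

13746468217967926978680000, 4144457803247115877036800, 1001369304512841374110000, 196928100451110820242880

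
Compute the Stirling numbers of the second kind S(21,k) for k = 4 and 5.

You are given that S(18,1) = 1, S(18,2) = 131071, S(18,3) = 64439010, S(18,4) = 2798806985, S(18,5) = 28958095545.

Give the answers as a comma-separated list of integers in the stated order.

row 19: T[19][2]=2·131071+1=262143  T[19][3]=3·64439010+131071=193448101  T[19][4]=4·2798806985+64439010=11259666950  T[19][5]=5·28958095545+2798806985=147589284710
row 20: T[20][3]=3·193448101+262143=580606446  T[20][4]=4·11259666950+193448101=45232115901  T[20][5]=5·147589284710+11259666950=749206090500
row 21: T[21][4]=4·45232115901+580606446=181509070050  T[21][5]=5·749206090500+45232115901=3791262568401
Read S(21,4) = 181509070050, S(21,5) = 3791262568401.

181509070050, 3791262568401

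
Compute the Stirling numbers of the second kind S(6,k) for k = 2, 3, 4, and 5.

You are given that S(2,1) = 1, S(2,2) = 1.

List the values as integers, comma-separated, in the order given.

31, 90, 65, 15

row 3: T[3][1]=1·1+0=1  T[3][2]=2·1+1=3  T[3][3]=3·0+1=1
row 4: T[4][1]=1·1+0=1  T[4][2]=2·3+1=7  T[4][3]=3·1+3=6  T[4][4]=4·0+1=1
row 5: T[5][1]=1·1+0=1  T[5][2]=2·7+1=15  T[5][3]=3·6+7=25  T[5][4]=4·1+6=10  T[5][5]=5·0+1=1
row 6: T[6][2]=2·15+1=31  T[6][3]=3·25+15=90  T[6][4]=4·10+25=65  T[6][5]=5·1+10=15
Read S(6,2) = 31, S(6,3) = 90, S(6,4) = 65, S(6,5) = 15.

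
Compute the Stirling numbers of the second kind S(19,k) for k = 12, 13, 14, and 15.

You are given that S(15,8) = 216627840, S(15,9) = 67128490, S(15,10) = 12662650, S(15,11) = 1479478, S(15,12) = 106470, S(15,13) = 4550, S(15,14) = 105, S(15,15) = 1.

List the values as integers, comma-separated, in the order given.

row 16: T[16][9]=9·67128490+216627840=820784250  T[16][10]=10·12662650+67128490=193754990  T[16][11]=11·1479478+12662650=28936908  T[16][12]=12·106470+1479478=2757118  T[16][13]=13·4550+106470=165620  T[16][14]=14·105+4550=6020  T[16][15]=15·1+105=120
row 17: T[17][10]=10·193754990+820784250=2758334150  T[17][11]=11·28936908+193754990=512060978  T[17][12]=12·2757118+28936908=62022324  T[17][13]=13·165620+2757118=4910178  T[17][14]=14·6020+165620=249900  T[17][15]=15·120+6020=7820
row 18: T[18][11]=11·512060978+2758334150=8391004908  T[18][12]=12·62022324+512060978=1256328866  T[18][13]=13·4910178+62022324=125854638  T[18][14]=14·249900+4910178=8408778  T[18][15]=15·7820+249900=367200
row 19: T[19][12]=12·1256328866+8391004908=23466951300  T[19][13]=13·125854638+1256328866=2892439160  T[19][14]=14·8408778+125854638=243577530  T[19][15]=15·367200+8408778=13916778
Read S(19,12) = 23466951300, S(19,13) = 2892439160, S(19,14) = 243577530, S(19,15) = 13916778.

23466951300, 2892439160, 243577530, 13916778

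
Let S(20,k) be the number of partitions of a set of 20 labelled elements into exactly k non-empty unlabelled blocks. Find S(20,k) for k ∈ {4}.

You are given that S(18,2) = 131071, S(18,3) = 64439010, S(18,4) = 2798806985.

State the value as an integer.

i=19: T(19,3)=131071+3·64439010=193448101 | T(19,4)=64439010+4·2798806985=11259666950
i=20: T(20,4)=193448101+4·11259666950=45232115901
Read S(20,4) = 45232115901.

45232115901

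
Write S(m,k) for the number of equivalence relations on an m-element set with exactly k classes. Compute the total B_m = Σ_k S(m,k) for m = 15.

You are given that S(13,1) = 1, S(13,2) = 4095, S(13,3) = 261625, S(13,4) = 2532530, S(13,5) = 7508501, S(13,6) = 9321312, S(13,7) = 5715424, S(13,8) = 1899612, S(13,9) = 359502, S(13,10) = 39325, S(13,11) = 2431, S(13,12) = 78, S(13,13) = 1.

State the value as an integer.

1382958545

[14] T[14,1]:1*1+0=1 · T[14,2]:2*4095+1=8191 · T[14,3]:3*261625+4095=788970 · T[14,4]:4*2532530+261625=10391745 · T[14,5]:5*7508501+2532530=40075035 · T[14,6]:6*9321312+7508501=63436373 · T[14,7]:7*5715424+9321312=49329280 · T[14,8]:8*1899612+5715424=20912320 · T[14,9]:9*359502+1899612=5135130 · T[14,10]:10*39325+359502=752752 · T[14,11]:11*2431+39325=66066 · T[14,12]:12*78+2431=3367 · T[14,13]:13*1+78=91 · T[14,14]:14*0+1=1
[15] T[15,1]:1*1+0=1 · T[15,2]:2*8191+1=16383 · T[15,3]:3*788970+8191=2375101 · T[15,4]:4*10391745+788970=42355950 · T[15,5]:5*40075035+10391745=210766920 · T[15,6]:6*63436373+40075035=420693273 · T[15,7]:7*49329280+63436373=408741333 · T[15,8]:8*20912320+49329280=216627840 · T[15,9]:9*5135130+20912320=67128490 · T[15,10]:10*752752+5135130=12662650 · T[15,11]:11*66066+752752=1479478 · T[15,12]:12*3367+66066=106470 · T[15,13]:13*91+3367=4550 · T[15,14]:14*1+91=105 · T[15,15]:15*0+1=1
B_15 = ΣS(15,k) = 1+16383+2375101+42355950+210766920+420693273+408741333+216627840+67128490+12662650+1479478+106470+4550+105+1 = 1382958545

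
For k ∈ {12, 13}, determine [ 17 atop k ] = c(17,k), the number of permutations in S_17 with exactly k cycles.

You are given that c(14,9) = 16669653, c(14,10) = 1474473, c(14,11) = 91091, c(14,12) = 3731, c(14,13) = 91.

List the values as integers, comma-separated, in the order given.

r15: T_15,10=14×1474473+16669653=37312275; T_15,11=14×91091+1474473=2749747; T_15,12=14×3731+91091=143325; T_15,13=14×91+3731=5005
r16: T_16,11=15×2749747+37312275=78558480; T_16,12=15×143325+2749747=4899622; T_16,13=15×5005+143325=218400
r17: T_17,12=16×4899622+78558480=156952432; T_17,13=16×218400+4899622=8394022
Read c(17,12) = 156952432, c(17,13) = 8394022.

156952432, 8394022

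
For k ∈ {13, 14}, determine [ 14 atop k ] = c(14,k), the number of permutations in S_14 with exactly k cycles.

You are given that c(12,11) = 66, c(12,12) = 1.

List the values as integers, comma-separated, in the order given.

91, 1

i=13: T(13,12)=66+12·1=78 | T(13,13)=1+12·0=1
i=14: T(14,13)=78+13·1=91 | T(14,14)=1+13·0=1
Read c(14,13) = 91, c(14,14) = 1.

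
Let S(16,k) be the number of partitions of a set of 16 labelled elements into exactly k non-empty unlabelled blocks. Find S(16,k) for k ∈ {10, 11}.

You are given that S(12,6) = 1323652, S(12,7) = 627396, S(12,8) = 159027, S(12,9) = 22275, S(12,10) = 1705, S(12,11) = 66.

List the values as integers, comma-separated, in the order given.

@13  (13,7):627396·7+1323652→5715424, (13,8):159027·8+627396→1899612, (13,9):22275·9+159027→359502, (13,10):1705·10+22275→39325, (13,11):66·11+1705→2431
@14  (14,8):1899612·8+5715424→20912320, (14,9):359502·9+1899612→5135130, (14,10):39325·10+359502→752752, (14,11):2431·11+39325→66066
@15  (15,9):5135130·9+20912320→67128490, (15,10):752752·10+5135130→12662650, (15,11):66066·11+752752→1479478
@16  (16,10):12662650·10+67128490→193754990, (16,11):1479478·11+12662650→28936908
Read S(16,10) = 193754990, S(16,11) = 28936908.

193754990, 28936908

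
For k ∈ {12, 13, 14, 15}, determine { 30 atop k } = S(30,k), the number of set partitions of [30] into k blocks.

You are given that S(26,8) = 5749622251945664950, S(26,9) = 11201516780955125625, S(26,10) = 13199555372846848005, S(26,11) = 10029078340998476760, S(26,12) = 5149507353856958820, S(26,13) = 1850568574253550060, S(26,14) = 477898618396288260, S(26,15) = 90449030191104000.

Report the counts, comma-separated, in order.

177979707061075333384555, 102442517922081938561415, 42337710060168129525765, 12879868072770626040000

i=27: T(27,9)=5749622251945664950+9·11201516780955125625=106563273280541795575 | T(27,10)=11201516780955125625+10·13199555372846848005=143197070509423605675 | T(27,11)=13199555372846848005+11·10029078340998476760=123519417123830092365 | T(27,12)=10029078340998476760+12·5149507353856958820=71823166587281982600 | T(27,13)=5149507353856958820+13·1850568574253550060=29206898819153109600 | T(27,14)=1850568574253550060+14·477898618396288260=8541149231801585700 | T(27,15)=477898618396288260+15·90449030191104000=1834634071262848260
i=28: T(28,10)=106563273280541795575+10·143197070509423605675=1538533978374777852325 | T(28,11)=143197070509423605675+11·123519417123830092365=1501910658871554621690 | T(28,12)=123519417123830092365+12·71823166587281982600=985397416171213883565 | T(28,13)=71823166587281982600+13·29206898819153109600=451512851236272407400 | T(28,14)=29206898819153109600+14·8541149231801585700=148782988064375309400 | T(28,15)=8541149231801585700+15·1834634071262848260=36060660300744309600
i=29: T(29,11)=1538533978374777852325+11·1501910658871554621690=18059551225961878690915 | T(29,12)=1501910658871554621690+12·985397416171213883565=13326679652926121224470 | T(29,13)=985397416171213883565+13·451512851236272407400=6855064482242755179765 | T(29,14)=451512851236272407400+14·148782988064375309400=2534474684137526739000 | T(29,15)=148782988064375309400+15·36060660300744309600=689692892575539953400
i=30: T(30,12)=18059551225961878690915+12·13326679652926121224470=177979707061075333384555 | T(30,13)=13326679652926121224470+13·6855064482242755179765=102442517922081938561415 | T(30,14)=6855064482242755179765+14·2534474684137526739000=42337710060168129525765 | T(30,15)=2534474684137526739000+15·689692892575539953400=12879868072770626040000
Read S(30,12) = 177979707061075333384555, S(30,13) = 102442517922081938561415, S(30,14) = 42337710060168129525765, S(30,15) = 12879868072770626040000.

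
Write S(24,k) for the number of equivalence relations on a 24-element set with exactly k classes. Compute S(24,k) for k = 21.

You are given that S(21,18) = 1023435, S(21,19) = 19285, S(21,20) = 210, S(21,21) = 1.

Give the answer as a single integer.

2454606

i=22: T(22,19)=1023435+19·19285=1389850 | T(22,20)=19285+20·210=23485 | T(22,21)=210+21·1=231
i=23: T(23,20)=1389850+20·23485=1859550 | T(23,21)=23485+21·231=28336
i=24: T(24,21)=1859550+21·28336=2454606
Read S(24,21) = 2454606.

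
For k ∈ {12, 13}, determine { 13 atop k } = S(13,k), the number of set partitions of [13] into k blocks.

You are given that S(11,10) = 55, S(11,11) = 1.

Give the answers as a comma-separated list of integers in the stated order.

78, 1

row 12: T[12][11]=11·1+55=66  T[12][12]=12·0+1=1
row 13: T[13][12]=12·1+66=78  T[13][13]=13·0+1=1
Read S(13,12) = 78, S(13,13) = 1.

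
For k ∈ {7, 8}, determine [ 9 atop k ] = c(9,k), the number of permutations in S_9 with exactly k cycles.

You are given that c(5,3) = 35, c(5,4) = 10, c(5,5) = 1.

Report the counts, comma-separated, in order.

[6] T[6,4]:5*10+35=85 · T[6,5]:5*1+10=15 · T[6,6]:5*0+1=1
[7] T[7,5]:6*15+85=175 · T[7,6]:6*1+15=21 · T[7,7]:6*0+1=1
[8] T[8,6]:7*21+175=322 · T[8,7]:7*1+21=28 · T[8,8]:7*0+1=1
[9] T[9,7]:8*28+322=546 · T[9,8]:8*1+28=36
Read c(9,7) = 546, c(9,8) = 36.

546, 36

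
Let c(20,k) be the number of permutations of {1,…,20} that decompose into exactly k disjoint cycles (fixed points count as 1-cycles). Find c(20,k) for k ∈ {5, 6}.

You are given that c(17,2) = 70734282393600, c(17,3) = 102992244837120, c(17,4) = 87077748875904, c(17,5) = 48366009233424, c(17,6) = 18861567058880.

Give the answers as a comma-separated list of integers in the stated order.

371384787345228000, 161429736530118960

@18  (18,3):102992244837120·17+70734282393600→1821602444624640, (18,4):87077748875904·17+102992244837120→1583313975727488, (18,5):48366009233424·17+87077748875904→909299905844112, (18,6):18861567058880·17+48366009233424→369012649234384
@19  (19,4):1583313975727488·18+1821602444624640→30321254007719424, (19,5):909299905844112·18+1583313975727488→17950712280921504, (19,6):369012649234384·18+909299905844112→7551527592063024
@20  (20,5):17950712280921504·19+30321254007719424→371384787345228000, (20,6):7551527592063024·19+17950712280921504→161429736530118960
Read c(20,5) = 371384787345228000, c(20,6) = 161429736530118960.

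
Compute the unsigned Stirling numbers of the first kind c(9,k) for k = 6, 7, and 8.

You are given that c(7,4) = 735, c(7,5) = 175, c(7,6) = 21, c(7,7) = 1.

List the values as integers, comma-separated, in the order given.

4536, 546, 36

@8  (8,5):175·7+735→1960, (8,6):21·7+175→322, (8,7):1·7+21→28, (8,8):0·7+1→1
@9  (9,6):322·8+1960→4536, (9,7):28·8+322→546, (9,8):1·8+28→36
Read c(9,6) = 4536, c(9,7) = 546, c(9,8) = 36.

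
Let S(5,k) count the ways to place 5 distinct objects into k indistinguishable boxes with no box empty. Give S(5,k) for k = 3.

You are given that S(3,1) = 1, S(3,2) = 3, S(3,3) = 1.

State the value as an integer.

r4: T_4,2=2×3+1=7; T_4,3=3×1+3=6
r5: T_5,3=3×6+7=25
Read S(5,3) = 25.

25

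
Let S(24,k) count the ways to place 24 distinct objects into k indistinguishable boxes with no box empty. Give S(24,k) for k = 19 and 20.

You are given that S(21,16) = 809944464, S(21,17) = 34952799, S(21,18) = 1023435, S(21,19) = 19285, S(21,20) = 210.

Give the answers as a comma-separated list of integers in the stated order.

@22  (22,17):34952799·17+809944464→1404142047, (22,18):1023435·18+34952799→53374629, (22,19):19285·19+1023435→1389850, (22,20):210·20+19285→23485
@23  (23,18):53374629·18+1404142047→2364885369, (23,19):1389850·19+53374629→79781779, (23,20):23485·20+1389850→1859550
@24  (24,19):79781779·19+2364885369→3880739170, (24,20):1859550·20+79781779→116972779
Read S(24,19) = 3880739170, S(24,20) = 116972779.

3880739170, 116972779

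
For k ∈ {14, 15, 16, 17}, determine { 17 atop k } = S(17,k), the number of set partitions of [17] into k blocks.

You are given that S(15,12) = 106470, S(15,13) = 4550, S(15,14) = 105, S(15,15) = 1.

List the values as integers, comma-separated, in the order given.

row 16: T[16][13]=13·4550+106470=165620  T[16][14]=14·105+4550=6020  T[16][15]=15·1+105=120  T[16][16]=16·0+1=1
row 17: T[17][14]=14·6020+165620=249900  T[17][15]=15·120+6020=7820  T[17][16]=16·1+120=136  T[17][17]=17·0+1=1
Read S(17,14) = 249900, S(17,15) = 7820, S(17,16) = 136, S(17,17) = 1.

249900, 7820, 136, 1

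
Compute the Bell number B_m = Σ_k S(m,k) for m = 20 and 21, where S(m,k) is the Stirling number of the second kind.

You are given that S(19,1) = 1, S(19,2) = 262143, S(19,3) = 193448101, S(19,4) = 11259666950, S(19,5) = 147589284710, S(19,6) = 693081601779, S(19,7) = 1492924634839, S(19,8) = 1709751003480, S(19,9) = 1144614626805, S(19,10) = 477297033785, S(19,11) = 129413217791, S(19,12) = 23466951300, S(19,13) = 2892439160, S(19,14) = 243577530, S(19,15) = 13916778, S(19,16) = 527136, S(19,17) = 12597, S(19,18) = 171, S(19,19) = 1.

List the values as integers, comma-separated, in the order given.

51724158235372, 474869816156751

@20  (20,1):1·1+0→1, (20,2):262143·2+1→524287, (20,3):193448101·3+262143→580606446, (20,4):11259666950·4+193448101→45232115901, (20,5):147589284710·5+11259666950→749206090500, (20,6):693081601779·6+147589284710→4306078895384, (20,7):1492924634839·7+693081601779→11143554045652, (20,8):1709751003480·8+1492924634839→15170932662679, (20,9):1144614626805·9+1709751003480→12011282644725, (20,10):477297033785·10+1144614626805→5917584964655, (20,11):129413217791·11+477297033785→1900842429486, (20,12):23466951300·12+129413217791→411016633391, (20,13):2892439160·13+23466951300→61068660380, (20,14):243577530·14+2892439160→6302524580, (20,15):13916778·15+243577530→452329200, (20,16):527136·16+13916778→22350954, (20,17):12597·17+527136→741285, (20,18):171·18+12597→15675, (20,19):1·19+171→190, (20,20):0·20+1→1
@21  (21,1):1·1+0→1, (21,2):524287·2+1→1048575, (21,3):580606446·3+524287→1742343625, (21,4):45232115901·4+580606446→181509070050, (21,5):749206090500·5+45232115901→3791262568401, (21,6):4306078895384·6+749206090500→26585679462804, (21,7):11143554045652·7+4306078895384→82310957214948, (21,8):15170932662679·8+11143554045652→132511015347084, (21,9):12011282644725·9+15170932662679→123272476465204, (21,10):5917584964655·10+12011282644725→71187132291275, (21,11):1900842429486·11+5917584964655→26826851689001, (21,12):411016633391·12+1900842429486→6833042030178, (21,13):61068660380·13+411016633391→1204909218331, (21,14):6302524580·14+61068660380→149304004500, (21,15):452329200·15+6302524580→13087462580, (21,16):22350954·16+452329200→809944464, (21,17):741285·17+22350954→34952799, (21,18):15675·18+741285→1023435, (21,19):190·19+15675→19285, (21,20):1·20+190→210, (21,21):0·21+1→1
B_20 = ΣS(20,k) = 1+524287+580606446+45232115901+749206090500+4306078895384+11143554045652+15170932662679+12011282644725+5917584964655+1900842429486+411016633391+61068660380+6302524580+452329200+22350954+741285+15675+190+1 = 51724158235372
B_21 = ΣS(21,k) = 1+1048575+1742343625+181509070050+3791262568401+26585679462804+82310957214948+132511015347084+123272476465204+71187132291275+26826851689001+6833042030178+1204909218331+149304004500+13087462580+809944464+34952799+1023435+19285+210+1 = 474869816156751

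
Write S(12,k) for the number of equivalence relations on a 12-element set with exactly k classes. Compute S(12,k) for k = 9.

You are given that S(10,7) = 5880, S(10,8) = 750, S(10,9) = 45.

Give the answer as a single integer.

22275

r11: T_11,8=8×750+5880=11880; T_11,9=9×45+750=1155
r12: T_12,9=9×1155+11880=22275
Read S(12,9) = 22275.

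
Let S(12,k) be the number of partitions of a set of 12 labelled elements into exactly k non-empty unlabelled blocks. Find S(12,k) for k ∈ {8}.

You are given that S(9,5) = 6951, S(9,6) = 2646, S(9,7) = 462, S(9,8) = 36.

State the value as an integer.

[10] T[10,6]:6*2646+6951=22827 · T[10,7]:7*462+2646=5880 · T[10,8]:8*36+462=750
[11] T[11,7]:7*5880+22827=63987 · T[11,8]:8*750+5880=11880
[12] T[12,8]:8*11880+63987=159027
Read S(12,8) = 159027.

159027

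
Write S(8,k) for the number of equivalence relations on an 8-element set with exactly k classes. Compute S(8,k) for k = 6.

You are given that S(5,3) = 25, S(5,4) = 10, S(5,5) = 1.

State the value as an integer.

r6: T_6,4=4×10+25=65; T_6,5=5×1+10=15; T_6,6=6×0+1=1
r7: T_7,5=5×15+65=140; T_7,6=6×1+15=21
r8: T_8,6=6×21+140=266
Read S(8,6) = 266.

266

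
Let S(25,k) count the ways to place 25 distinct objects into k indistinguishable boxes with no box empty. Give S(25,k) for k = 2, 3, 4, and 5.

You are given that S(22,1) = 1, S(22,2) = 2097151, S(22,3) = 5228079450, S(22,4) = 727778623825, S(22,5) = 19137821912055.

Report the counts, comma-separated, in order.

r23: T_23,1=1×1+0=1; T_23,2=2×2097151+1=4194303; T_23,3=3×5228079450+2097151=15686335501; T_23,4=4×727778623825+5228079450=2916342574750; T_23,5=5×19137821912055+727778623825=96416888184100
r24: T_24,1=1×1+0=1; T_24,2=2×4194303+1=8388607; T_24,3=3×15686335501+4194303=47063200806; T_24,4=4×2916342574750+15686335501=11681056634501; T_24,5=5×96416888184100+2916342574750=485000783495250
r25: T_25,2=2×8388607+1=16777215; T_25,3=3×47063200806+8388607=141197991025; T_25,4=4×11681056634501+47063200806=46771289738810; T_25,5=5×485000783495250+11681056634501=2436684974110751
Read S(25,2) = 16777215, S(25,3) = 141197991025, S(25,4) = 46771289738810, S(25,5) = 2436684974110751.

16777215, 141197991025, 46771289738810, 2436684974110751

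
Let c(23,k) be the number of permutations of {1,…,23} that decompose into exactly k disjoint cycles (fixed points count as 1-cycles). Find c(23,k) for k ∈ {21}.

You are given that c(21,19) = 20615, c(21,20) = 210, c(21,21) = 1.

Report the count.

@22  (22,20):210·21+20615→25025, (22,21):1·21+210→231
@23  (23,21):231·22+25025→30107
Read c(23,21) = 30107.

30107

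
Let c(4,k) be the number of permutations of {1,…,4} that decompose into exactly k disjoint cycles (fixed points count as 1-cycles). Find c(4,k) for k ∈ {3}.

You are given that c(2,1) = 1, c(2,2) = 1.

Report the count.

i=3: T(3,2)=1+2·1=3 | T(3,3)=1+2·0=1
i=4: T(4,3)=3+3·1=6
Read c(4,3) = 6.

6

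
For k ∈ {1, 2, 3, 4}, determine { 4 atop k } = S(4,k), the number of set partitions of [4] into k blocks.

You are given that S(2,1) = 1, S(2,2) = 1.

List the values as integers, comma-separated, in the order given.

r3: T_3,1=1×1+0=1; T_3,2=2×1+1=3; T_3,3=3×0+1=1
r4: T_4,1=1×1+0=1; T_4,2=2×3+1=7; T_4,3=3×1+3=6; T_4,4=4×0+1=1
Read S(4,1) = 1, S(4,2) = 7, S(4,3) = 6, S(4,4) = 1.

1, 7, 6, 1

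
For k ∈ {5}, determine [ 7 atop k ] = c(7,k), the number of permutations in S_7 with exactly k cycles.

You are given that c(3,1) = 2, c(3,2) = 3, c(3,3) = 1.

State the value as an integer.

@4  (4,2):3·3+2→11, (4,3):1·3+3→6, (4,4):0·3+1→1
@5  (5,3):6·4+11→35, (5,4):1·4+6→10, (5,5):0·4+1→1
@6  (6,4):10·5+35→85, (6,5):1·5+10→15
@7  (7,5):15·6+85→175
Read c(7,5) = 175.

175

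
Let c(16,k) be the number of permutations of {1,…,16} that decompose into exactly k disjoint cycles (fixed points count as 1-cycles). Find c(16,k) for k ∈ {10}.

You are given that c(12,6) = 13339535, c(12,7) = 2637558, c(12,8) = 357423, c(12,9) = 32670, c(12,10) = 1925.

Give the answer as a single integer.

928095740

i=13: T(13,7)=13339535+12·2637558=44990231 | T(13,8)=2637558+12·357423=6926634 | T(13,9)=357423+12·32670=749463 | T(13,10)=32670+12·1925=55770
i=14: T(14,8)=44990231+13·6926634=135036473 | T(14,9)=6926634+13·749463=16669653 | T(14,10)=749463+13·55770=1474473
i=15: T(15,9)=135036473+14·16669653=368411615 | T(15,10)=16669653+14·1474473=37312275
i=16: T(16,10)=368411615+15·37312275=928095740
Read c(16,10) = 928095740.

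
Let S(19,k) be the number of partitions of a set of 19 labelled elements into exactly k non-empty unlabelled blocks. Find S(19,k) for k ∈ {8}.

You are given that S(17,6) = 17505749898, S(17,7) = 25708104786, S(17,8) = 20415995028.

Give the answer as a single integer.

1709751003480

row 18: T[18][7]=7·25708104786+17505749898=197462483400  T[18][8]=8·20415995028+25708104786=189036065010
row 19: T[19][8]=8·189036065010+197462483400=1709751003480
Read S(19,8) = 1709751003480.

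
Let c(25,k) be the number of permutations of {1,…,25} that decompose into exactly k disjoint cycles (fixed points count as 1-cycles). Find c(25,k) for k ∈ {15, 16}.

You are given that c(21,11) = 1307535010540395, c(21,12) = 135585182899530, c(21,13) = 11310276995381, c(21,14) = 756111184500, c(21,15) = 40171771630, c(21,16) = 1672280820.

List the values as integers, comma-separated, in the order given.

92446911376173550, 5700586321864500

r22: T_22,12=21×135585182899530+1307535010540395=4154823851430525; T_22,13=21×11310276995381+135585182899530=373100999802531; T_22,14=21×756111184500+11310276995381=27188611869881; T_22,15=21×40171771630+756111184500=1599718388730; T_22,16=21×1672280820+40171771630=75289668850
r23: T_23,13=22×373100999802531+4154823851430525=12363045847086207; T_23,14=22×27188611869881+373100999802531=971250460939913; T_23,15=22×1599718388730+27188611869881=62382416421941; T_23,16=22×75289668850+1599718388730=3256091103430
r24: T_24,14=23×971250460939913+12363045847086207=34701806448704206; T_24,15=23×62382416421941+971250460939913=2406046038644556; T_24,16=23×3256091103430+62382416421941=137272511800831
r25: T_25,15=24×2406046038644556+34701806448704206=92446911376173550; T_25,16=24×137272511800831+2406046038644556=5700586321864500
Read c(25,15) = 92446911376173550, c(25,16) = 5700586321864500.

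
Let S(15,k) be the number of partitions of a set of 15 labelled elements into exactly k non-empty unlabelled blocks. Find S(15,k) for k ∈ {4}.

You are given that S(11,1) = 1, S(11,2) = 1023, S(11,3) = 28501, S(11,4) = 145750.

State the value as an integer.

42355950

row 12: T[12][1]=1·1+0=1  T[12][2]=2·1023+1=2047  T[12][3]=3·28501+1023=86526  T[12][4]=4·145750+28501=611501
row 13: T[13][2]=2·2047+1=4095  T[13][3]=3·86526+2047=261625  T[13][4]=4·611501+86526=2532530
row 14: T[14][3]=3·261625+4095=788970  T[14][4]=4·2532530+261625=10391745
row 15: T[15][4]=4·10391745+788970=42355950
Read S(15,4) = 42355950.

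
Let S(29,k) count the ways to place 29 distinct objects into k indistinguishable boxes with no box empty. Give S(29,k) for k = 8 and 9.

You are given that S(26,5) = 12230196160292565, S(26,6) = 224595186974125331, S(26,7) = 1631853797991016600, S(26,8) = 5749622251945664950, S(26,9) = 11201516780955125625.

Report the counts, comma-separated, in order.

3224318613979279184316, 9452962848327254398506

r27: T_27,6=6×224595186974125331+12230196160292565=1359801318005044551; T_27,7=7×1631853797991016600+224595186974125331=11647571772911241531; T_27,8=8×5749622251945664950+1631853797991016600=47628831813556336200; T_27,9=9×11201516780955125625+5749622251945664950=106563273280541795575
r28: T_28,7=7×11647571772911241531+1359801318005044551=82892803728383735268; T_28,8=8×47628831813556336200+11647571772911241531=392678226281361931131; T_28,9=9×106563273280541795575+47628831813556336200=1006698291338432496375
r29: T_29,8=8×392678226281361931131+82892803728383735268=3224318613979279184316; T_29,9=9×1006698291338432496375+392678226281361931131=9452962848327254398506
Read S(29,8) = 3224318613979279184316, S(29,9) = 9452962848327254398506.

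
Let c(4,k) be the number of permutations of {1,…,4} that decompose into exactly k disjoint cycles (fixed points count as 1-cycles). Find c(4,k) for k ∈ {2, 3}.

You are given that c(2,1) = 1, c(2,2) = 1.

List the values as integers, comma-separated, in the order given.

11, 6

@3  (3,1):1·2+0→2, (3,2):1·2+1→3, (3,3):0·2+1→1
@4  (4,2):3·3+2→11, (4,3):1·3+3→6
Read c(4,2) = 11, c(4,3) = 6.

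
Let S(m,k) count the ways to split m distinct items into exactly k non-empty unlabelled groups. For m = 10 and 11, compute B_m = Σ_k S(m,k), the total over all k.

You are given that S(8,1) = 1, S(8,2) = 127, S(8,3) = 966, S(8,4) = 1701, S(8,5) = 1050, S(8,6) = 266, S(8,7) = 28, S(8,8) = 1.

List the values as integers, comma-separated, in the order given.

115975, 678570

i=9: T(9,1)=0+1·1=1 | T(9,2)=1+2·127=255 | T(9,3)=127+3·966=3025 | T(9,4)=966+4·1701=7770 | T(9,5)=1701+5·1050=6951 | T(9,6)=1050+6·266=2646 | T(9,7)=266+7·28=462 | T(9,8)=28+8·1=36 | T(9,9)=1+9·0=1
i=10: T(10,1)=0+1·1=1 | T(10,2)=1+2·255=511 | T(10,3)=255+3·3025=9330 | T(10,4)=3025+4·7770=34105 | T(10,5)=7770+5·6951=42525 | T(10,6)=6951+6·2646=22827 | T(10,7)=2646+7·462=5880 | T(10,8)=462+8·36=750 | T(10,9)=36+9·1=45 | T(10,10)=1+10·0=1
i=11: T(11,1)=0+1·1=1 | T(11,2)=1+2·511=1023 | T(11,3)=511+3·9330=28501 | T(11,4)=9330+4·34105=145750 | T(11,5)=34105+5·42525=246730 | T(11,6)=42525+6·22827=179487 | T(11,7)=22827+7·5880=63987 | T(11,8)=5880+8·750=11880 | T(11,9)=750+9·45=1155 | T(11,10)=45+10·1=55 | T(11,11)=1+11·0=1
B_10 = ΣS(10,k) = 1+511+9330+34105+42525+22827+5880+750+45+1 = 115975
B_11 = ΣS(11,k) = 1+1023+28501+145750+246730+179487+63987+11880+1155+55+1 = 678570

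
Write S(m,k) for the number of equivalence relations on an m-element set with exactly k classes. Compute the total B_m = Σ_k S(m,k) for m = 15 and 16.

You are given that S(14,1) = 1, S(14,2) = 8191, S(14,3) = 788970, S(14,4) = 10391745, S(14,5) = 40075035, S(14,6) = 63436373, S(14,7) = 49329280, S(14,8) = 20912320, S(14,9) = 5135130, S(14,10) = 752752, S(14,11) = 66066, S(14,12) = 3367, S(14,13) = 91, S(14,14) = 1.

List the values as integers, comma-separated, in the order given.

row 15: T[15][1]=1·1+0=1  T[15][2]=2·8191+1=16383  T[15][3]=3·788970+8191=2375101  T[15][4]=4·10391745+788970=42355950  T[15][5]=5·40075035+10391745=210766920  T[15][6]=6·63436373+40075035=420693273  T[15][7]=7·49329280+63436373=408741333  T[15][8]=8·20912320+49329280=216627840  T[15][9]=9·5135130+20912320=67128490  T[15][10]=10·752752+5135130=12662650  T[15][11]=11·66066+752752=1479478  T[15][12]=12·3367+66066=106470  T[15][13]=13·91+3367=4550  T[15][14]=14·1+91=105  T[15][15]=15·0+1=1
row 16: T[16][1]=1·1+0=1  T[16][2]=2·16383+1=32767  T[16][3]=3·2375101+16383=7141686  T[16][4]=4·42355950+2375101=171798901  T[16][5]=5·210766920+42355950=1096190550  T[16][6]=6·420693273+210766920=2734926558  T[16][7]=7·408741333+420693273=3281882604  T[16][8]=8·216627840+408741333=2141764053  T[16][9]=9·67128490+216627840=820784250  T[16][10]=10·12662650+67128490=193754990  T[16][11]=11·1479478+12662650=28936908  T[16][12]=12·106470+1479478=2757118  T[16][13]=13·4550+106470=165620  T[16][14]=14·105+4550=6020  T[16][15]=15·1+105=120  T[16][16]=16·0+1=1
B_15 = ΣS(15,k) = 1+16383+2375101+42355950+210766920+420693273+408741333+216627840+67128490+12662650+1479478+106470+4550+105+1 = 1382958545
B_16 = ΣS(16,k) = 1+32767+7141686+171798901+1096190550+2734926558+3281882604+2141764053+820784250+193754990+28936908+2757118+165620+6020+120+1 = 10480142147

1382958545, 10480142147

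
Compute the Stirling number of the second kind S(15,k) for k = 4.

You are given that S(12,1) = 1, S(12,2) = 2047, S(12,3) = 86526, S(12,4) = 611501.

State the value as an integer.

42355950

[13] T[13,2]:2*2047+1=4095 · T[13,3]:3*86526+2047=261625 · T[13,4]:4*611501+86526=2532530
[14] T[14,3]:3*261625+4095=788970 · T[14,4]:4*2532530+261625=10391745
[15] T[15,4]:4*10391745+788970=42355950
Read S(15,4) = 42355950.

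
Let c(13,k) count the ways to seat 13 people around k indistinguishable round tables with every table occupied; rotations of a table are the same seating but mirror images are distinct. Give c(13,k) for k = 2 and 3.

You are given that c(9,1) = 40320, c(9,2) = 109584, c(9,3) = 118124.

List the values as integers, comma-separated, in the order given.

1486442880, 1931559552

row 10: T[10][1]=9·40320+0=362880  T[10][2]=9·109584+40320=1026576  T[10][3]=9·118124+109584=1172700
row 11: T[11][1]=10·362880+0=3628800  T[11][2]=10·1026576+362880=10628640  T[11][3]=10·1172700+1026576=12753576
row 12: T[12][1]=11·3628800+0=39916800  T[12][2]=11·10628640+3628800=120543840  T[12][3]=11·12753576+10628640=150917976
row 13: T[13][2]=12·120543840+39916800=1486442880  T[13][3]=12·150917976+120543840=1931559552
Read c(13,2) = 1486442880, c(13,3) = 1931559552.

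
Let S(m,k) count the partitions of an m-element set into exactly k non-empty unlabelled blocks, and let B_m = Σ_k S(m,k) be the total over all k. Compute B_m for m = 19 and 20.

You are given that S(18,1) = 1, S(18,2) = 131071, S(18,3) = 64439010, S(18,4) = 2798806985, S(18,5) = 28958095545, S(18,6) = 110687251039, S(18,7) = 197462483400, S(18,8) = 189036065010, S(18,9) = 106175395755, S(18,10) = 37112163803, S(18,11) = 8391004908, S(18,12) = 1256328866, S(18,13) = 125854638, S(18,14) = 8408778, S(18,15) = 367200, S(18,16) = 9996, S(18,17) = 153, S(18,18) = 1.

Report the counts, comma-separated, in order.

[19] T[19,1]:1*1+0=1 · T[19,2]:2*131071+1=262143 · T[19,3]:3*64439010+131071=193448101 · T[19,4]:4*2798806985+64439010=11259666950 · T[19,5]:5*28958095545+2798806985=147589284710 · T[19,6]:6*110687251039+28958095545=693081601779 · T[19,7]:7*197462483400+110687251039=1492924634839 · T[19,8]:8*189036065010+197462483400=1709751003480 · T[19,9]:9*106175395755+189036065010=1144614626805 · T[19,10]:10*37112163803+106175395755=477297033785 · T[19,11]:11*8391004908+37112163803=129413217791 · T[19,12]:12*1256328866+8391004908=23466951300 · T[19,13]:13*125854638+1256328866=2892439160 · T[19,14]:14*8408778+125854638=243577530 · T[19,15]:15*367200+8408778=13916778 · T[19,16]:16*9996+367200=527136 · T[19,17]:17*153+9996=12597 · T[19,18]:18*1+153=171 · T[19,19]:19*0+1=1
[20] T[20,1]:1*1+0=1 · T[20,2]:2*262143+1=524287 · T[20,3]:3*193448101+262143=580606446 · T[20,4]:4*11259666950+193448101=45232115901 · T[20,5]:5*147589284710+11259666950=749206090500 · T[20,6]:6*693081601779+147589284710=4306078895384 · T[20,7]:7*1492924634839+693081601779=11143554045652 · T[20,8]:8*1709751003480+1492924634839=15170932662679 · T[20,9]:9*1144614626805+1709751003480=12011282644725 · T[20,10]:10*477297033785+1144614626805=5917584964655 · T[20,11]:11*129413217791+477297033785=1900842429486 · T[20,12]:12*23466951300+129413217791=411016633391 · T[20,13]:13*2892439160+23466951300=61068660380 · T[20,14]:14*243577530+2892439160=6302524580 · T[20,15]:15*13916778+243577530=452329200 · T[20,16]:16*527136+13916778=22350954 · T[20,17]:17*12597+527136=741285 · T[20,18]:18*171+12597=15675 · T[20,19]:19*1+171=190 · T[20,20]:20*0+1=1
B_19 = ΣS(19,k) = 1+262143+193448101+11259666950+147589284710+693081601779+1492924634839+1709751003480+1144614626805+477297033785+129413217791+23466951300+2892439160+243577530+13916778+527136+12597+171+1 = 5832742205057
B_20 = ΣS(20,k) = 1+524287+580606446+45232115901+749206090500+4306078895384+11143554045652+15170932662679+12011282644725+5917584964655+1900842429486+411016633391+61068660380+6302524580+452329200+22350954+741285+15675+190+1 = 51724158235372

5832742205057, 51724158235372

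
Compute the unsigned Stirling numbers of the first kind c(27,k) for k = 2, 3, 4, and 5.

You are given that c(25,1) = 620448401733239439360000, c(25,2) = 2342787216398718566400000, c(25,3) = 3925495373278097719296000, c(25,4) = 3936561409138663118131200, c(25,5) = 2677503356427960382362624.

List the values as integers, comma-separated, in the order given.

row 26: T[26][1]=25·620448401733239439360000+0=15511210043330985984000000  T[26][2]=25·2342787216398718566400000+620448401733239439360000=59190128811701203599360000  T[26][3]=25·3925495373278097719296000+2342787216398718566400000=100480171548351161548800000  T[26][4]=25·3936561409138663118131200+3925495373278097719296000=102339530601744675672576000  T[26][5]=25·2677503356427960382362624+3936561409138663118131200=70874145319837672677196800
row 27: T[27][2]=26·59190128811701203599360000+15511210043330985984000000=1554454559147562279567360000  T[27][3]=26·100480171548351161548800000+59190128811701203599360000=2671674589068831403868160000  T[27][4]=26·102339530601744675672576000+100480171548351161548800000=2761307967193712729035776000  T[27][5]=26·70874145319837672677196800+102339530601744675672576000=1945067308917524165279692800
Read c(27,2) = 1554454559147562279567360000, c(27,3) = 2671674589068831403868160000, c(27,4) = 2761307967193712729035776000, c(27,5) = 1945067308917524165279692800.

1554454559147562279567360000, 2671674589068831403868160000, 2761307967193712729035776000, 1945067308917524165279692800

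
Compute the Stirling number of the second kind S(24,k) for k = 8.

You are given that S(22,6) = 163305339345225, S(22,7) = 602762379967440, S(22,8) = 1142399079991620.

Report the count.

82318282158320505

row 23: T[23][7]=7·602762379967440+163305339345225=4382641999117305  T[23][8]=8·1142399079991620+602762379967440=9741955019900400
row 24: T[24][8]=8·9741955019900400+4382641999117305=82318282158320505
Read S(24,8) = 82318282158320505.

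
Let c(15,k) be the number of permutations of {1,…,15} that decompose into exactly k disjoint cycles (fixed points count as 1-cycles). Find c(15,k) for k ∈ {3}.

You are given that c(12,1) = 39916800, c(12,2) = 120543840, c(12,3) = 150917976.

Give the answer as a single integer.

r13: T_13,1=12×39916800+0=479001600; T_13,2=12×120543840+39916800=1486442880; T_13,3=12×150917976+120543840=1931559552
r14: T_14,2=13×1486442880+479001600=19802759040; T_14,3=13×1931559552+1486442880=26596717056
r15: T_15,3=14×26596717056+19802759040=392156797824
Read c(15,3) = 392156797824.

392156797824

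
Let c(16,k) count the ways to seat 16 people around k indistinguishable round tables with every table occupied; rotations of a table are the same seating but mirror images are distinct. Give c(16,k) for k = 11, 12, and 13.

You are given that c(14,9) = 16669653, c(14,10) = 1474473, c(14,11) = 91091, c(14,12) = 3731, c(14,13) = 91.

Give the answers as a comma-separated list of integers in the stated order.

78558480, 4899622, 218400

r15: T_15,10=14×1474473+16669653=37312275; T_15,11=14×91091+1474473=2749747; T_15,12=14×3731+91091=143325; T_15,13=14×91+3731=5005
r16: T_16,11=15×2749747+37312275=78558480; T_16,12=15×143325+2749747=4899622; T_16,13=15×5005+143325=218400
Read c(16,11) = 78558480, c(16,12) = 4899622, c(16,13) = 218400.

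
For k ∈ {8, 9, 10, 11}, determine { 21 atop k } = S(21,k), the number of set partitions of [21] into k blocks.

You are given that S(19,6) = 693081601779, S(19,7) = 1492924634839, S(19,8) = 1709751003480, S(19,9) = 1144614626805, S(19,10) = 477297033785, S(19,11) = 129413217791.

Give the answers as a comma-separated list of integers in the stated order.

132511015347084, 123272476465204, 71187132291275, 26826851689001

row 20: T[20][7]=7·1492924634839+693081601779=11143554045652  T[20][8]=8·1709751003480+1492924634839=15170932662679  T[20][9]=9·1144614626805+1709751003480=12011282644725  T[20][10]=10·477297033785+1144614626805=5917584964655  T[20][11]=11·129413217791+477297033785=1900842429486
row 21: T[21][8]=8·15170932662679+11143554045652=132511015347084  T[21][9]=9·12011282644725+15170932662679=123272476465204  T[21][10]=10·5917584964655+12011282644725=71187132291275  T[21][11]=11·1900842429486+5917584964655=26826851689001
Read S(21,8) = 132511015347084, S(21,9) = 123272476465204, S(21,10) = 71187132291275, S(21,11) = 26826851689001.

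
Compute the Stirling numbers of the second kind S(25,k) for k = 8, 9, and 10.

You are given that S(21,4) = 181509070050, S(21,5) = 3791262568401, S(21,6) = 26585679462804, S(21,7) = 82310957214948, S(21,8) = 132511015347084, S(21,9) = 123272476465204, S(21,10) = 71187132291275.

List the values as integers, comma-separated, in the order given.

[22] T[22,5]:5*3791262568401+181509070050=19137821912055 · T[22,6]:6*26585679462804+3791262568401=163305339345225 · T[22,7]:7*82310957214948+26585679462804=602762379967440 · T[22,8]:8*132511015347084+82310957214948=1142399079991620 · T[22,9]:9*123272476465204+132511015347084=1241963303533920 · T[22,10]:10*71187132291275+123272476465204=835143799377954
[23] T[23,6]:6*163305339345225+19137821912055=998969857983405 · T[23,7]:7*602762379967440+163305339345225=4382641999117305 · T[23,8]:8*1142399079991620+602762379967440=9741955019900400 · T[23,9]:9*1241963303533920+1142399079991620=12320068811796900 · T[23,10]:10*835143799377954+1241963303533920=9593401297313460
[24] T[24,7]:7*4382641999117305+998969857983405=31677463851804540 · T[24,8]:8*9741955019900400+4382641999117305=82318282158320505 · T[24,9]:9*12320068811796900+9741955019900400=120622574326072500 · T[24,10]:10*9593401297313460+12320068811796900=108254081784931500
[25] T[25,8]:8*82318282158320505+31677463851804540=690223721118368580 · T[25,9]:9*120622574326072500+82318282158320505=1167921451092973005 · T[25,10]:10*108254081784931500+120622574326072500=1203163392175387500
Read S(25,8) = 690223721118368580, S(25,9) = 1167921451092973005, S(25,10) = 1203163392175387500.

690223721118368580, 1167921451092973005, 1203163392175387500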